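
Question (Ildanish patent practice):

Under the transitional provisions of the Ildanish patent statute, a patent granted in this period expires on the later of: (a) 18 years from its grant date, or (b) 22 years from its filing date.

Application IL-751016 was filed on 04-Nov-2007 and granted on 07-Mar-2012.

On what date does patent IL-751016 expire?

2030-03-07

(a) grant + 18 years → 7 March 2030.
(b) filing + 22 years → 4 November 2029.
Later of the two: 7 March 2030.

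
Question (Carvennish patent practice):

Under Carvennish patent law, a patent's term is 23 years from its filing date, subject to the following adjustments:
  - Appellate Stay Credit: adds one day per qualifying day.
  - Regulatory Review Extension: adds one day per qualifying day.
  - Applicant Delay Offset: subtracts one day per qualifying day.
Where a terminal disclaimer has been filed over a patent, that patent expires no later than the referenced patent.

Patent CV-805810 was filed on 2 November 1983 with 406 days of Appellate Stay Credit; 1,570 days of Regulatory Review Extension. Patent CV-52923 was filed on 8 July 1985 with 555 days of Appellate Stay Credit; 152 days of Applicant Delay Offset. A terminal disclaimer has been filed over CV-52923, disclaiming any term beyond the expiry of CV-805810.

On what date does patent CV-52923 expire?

2009-08-15

Natural term of CV-52923:
  Base: filing + 23 years → 8 July 2008.
  Appellate Stay Credit: +555 days → 14 January 2010.
  Applicant Delay Offset: −152 days → 15 August 2009.
Expiry of referenced patent CV-805810:
  Base: filing + 23 years → 2 November 2006.
  Appellate Stay Credit: +406 days → 13 December 2007.
  Regulatory Review Extension: +1570 days → 31 March 2012.
Terminal disclaimer: CV-52923 expires on the earlier of 15 August 2009 and 31 March 2012.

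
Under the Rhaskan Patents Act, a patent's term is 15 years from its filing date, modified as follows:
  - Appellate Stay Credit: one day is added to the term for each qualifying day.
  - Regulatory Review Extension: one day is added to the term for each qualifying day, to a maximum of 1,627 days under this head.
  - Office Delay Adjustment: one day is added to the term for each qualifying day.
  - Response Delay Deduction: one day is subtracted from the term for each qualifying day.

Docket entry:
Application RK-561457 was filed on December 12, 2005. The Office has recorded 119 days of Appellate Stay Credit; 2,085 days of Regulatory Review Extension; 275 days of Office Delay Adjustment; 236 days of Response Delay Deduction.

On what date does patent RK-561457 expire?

Base term: filing date + 15 years → 12 December 2020.
Appellate Stay Credit: +119 days → 10 April 2021.
Regulatory Review Extension: 2085 days claimed exceeds the 1627-day cap, so +1627 days → 23 September 2025.
Office Delay Adjustment: +275 days → 25 June 2026.
Response Delay Deduction: −236 days → 1 November 2025.

November 1, 2025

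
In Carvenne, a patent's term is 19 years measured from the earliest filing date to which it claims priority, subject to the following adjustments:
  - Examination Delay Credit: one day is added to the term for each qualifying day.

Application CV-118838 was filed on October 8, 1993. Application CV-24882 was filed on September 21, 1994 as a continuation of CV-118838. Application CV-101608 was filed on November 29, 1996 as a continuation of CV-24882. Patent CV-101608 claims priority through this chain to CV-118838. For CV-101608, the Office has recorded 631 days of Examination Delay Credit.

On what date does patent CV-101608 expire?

Earliest priority filing: 8 October 1993.
Base term: 8 October 1993 + 19 years → 8 October 2012.
Examination Delay Credit: +631 days → 1 July 2014.

2014-07-01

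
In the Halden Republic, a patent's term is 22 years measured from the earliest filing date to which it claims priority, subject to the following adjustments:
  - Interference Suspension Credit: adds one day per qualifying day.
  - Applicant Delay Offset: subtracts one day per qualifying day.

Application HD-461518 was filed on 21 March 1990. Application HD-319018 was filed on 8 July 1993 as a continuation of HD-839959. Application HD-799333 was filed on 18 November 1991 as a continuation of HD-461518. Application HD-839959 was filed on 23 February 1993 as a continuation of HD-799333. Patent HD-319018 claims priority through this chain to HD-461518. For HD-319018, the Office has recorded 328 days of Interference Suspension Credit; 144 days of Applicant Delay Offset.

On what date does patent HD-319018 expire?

Earliest priority filing: 21 March 1990.
Base term: 21 March 1990 + 22 years → 21 March 2012.
Interference Suspension Credit: +328 days → 12 February 2013.
Applicant Delay Offset: −144 days → 21 September 2012.

September 21, 2012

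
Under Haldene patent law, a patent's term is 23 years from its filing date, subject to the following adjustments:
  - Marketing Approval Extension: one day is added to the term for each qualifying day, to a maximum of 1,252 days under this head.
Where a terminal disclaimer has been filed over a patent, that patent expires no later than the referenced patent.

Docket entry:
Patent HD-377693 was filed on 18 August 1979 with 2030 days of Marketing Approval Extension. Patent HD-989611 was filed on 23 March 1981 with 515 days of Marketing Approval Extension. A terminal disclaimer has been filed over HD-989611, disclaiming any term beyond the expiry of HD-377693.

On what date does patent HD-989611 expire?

Natural term of HD-989611:
  Base: filing + 23 years → 23 March 2004.
  Marketing Approval Extension: 515 days (within the 1252-day cap) → +515 days → 20 August 2005.
Expiry of referenced patent HD-377693:
  Base: filing + 23 years → 18 August 2002.
  Marketing Approval Extension: 2030 days claimed exceeds the 1252-day cap, so +1252 days → 21 January 2006.
Terminal disclaimer: HD-989611 expires on the earlier of 20 August 2005 and 21 January 2006.

2005-08-20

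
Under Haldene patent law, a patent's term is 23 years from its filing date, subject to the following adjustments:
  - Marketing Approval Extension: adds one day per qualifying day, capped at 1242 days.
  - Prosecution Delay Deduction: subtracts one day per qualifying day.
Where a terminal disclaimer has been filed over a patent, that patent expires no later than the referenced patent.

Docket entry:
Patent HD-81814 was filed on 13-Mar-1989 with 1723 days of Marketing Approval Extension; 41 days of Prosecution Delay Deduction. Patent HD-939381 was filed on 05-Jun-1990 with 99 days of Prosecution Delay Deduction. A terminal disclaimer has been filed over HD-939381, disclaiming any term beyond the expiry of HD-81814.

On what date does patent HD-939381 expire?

Natural term of HD-939381:
  Base: filing + 23 years → 5 June 2013.
  Prosecution Delay Deduction: −99 days → 26 February 2013.
Expiry of referenced patent HD-81814:
  Base: filing + 23 years → 13 March 2012.
  Marketing Approval Extension: 1723 days claimed exceeds the 1242-day cap, so +1242 days → 7 August 2015.
  Prosecution Delay Deduction: −41 days → 27 June 2015.
Terminal disclaimer: HD-939381 expires on the earlier of 26 February 2013 and 27 June 2015.

February 26, 2013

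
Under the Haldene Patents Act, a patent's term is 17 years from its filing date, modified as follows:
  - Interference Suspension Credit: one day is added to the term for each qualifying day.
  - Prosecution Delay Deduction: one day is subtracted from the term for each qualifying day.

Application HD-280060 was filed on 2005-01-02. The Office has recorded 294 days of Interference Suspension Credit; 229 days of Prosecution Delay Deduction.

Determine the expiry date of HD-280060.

March 8, 2022

Base term: filing date + 17 years → 2 January 2022.
Interference Suspension Credit: +294 days → 23 October 2022.
Prosecution Delay Deduction: −229 days → 8 March 2022.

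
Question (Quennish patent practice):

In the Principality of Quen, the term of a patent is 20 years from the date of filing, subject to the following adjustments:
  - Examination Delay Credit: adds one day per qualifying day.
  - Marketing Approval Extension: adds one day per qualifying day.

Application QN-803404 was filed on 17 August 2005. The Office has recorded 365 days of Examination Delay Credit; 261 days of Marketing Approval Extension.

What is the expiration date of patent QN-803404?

May 5, 2027

Base term: filing date + 20 years → 17 August 2025.
Examination Delay Credit: +365 days → 17 August 2026.
Marketing Approval Extension: +261 days → 5 May 2027.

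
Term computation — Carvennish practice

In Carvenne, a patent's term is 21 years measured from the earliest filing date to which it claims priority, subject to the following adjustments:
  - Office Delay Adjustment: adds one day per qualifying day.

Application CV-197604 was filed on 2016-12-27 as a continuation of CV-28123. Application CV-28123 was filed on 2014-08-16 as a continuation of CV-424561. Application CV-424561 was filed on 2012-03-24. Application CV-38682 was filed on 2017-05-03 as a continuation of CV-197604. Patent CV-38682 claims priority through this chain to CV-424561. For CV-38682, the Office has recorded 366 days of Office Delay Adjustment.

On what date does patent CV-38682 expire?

2034-03-25

Earliest priority filing: 24 March 2012.
Base term: 24 March 2012 + 21 years → 24 March 2033.
Office Delay Adjustment: +366 days → 25 March 2034.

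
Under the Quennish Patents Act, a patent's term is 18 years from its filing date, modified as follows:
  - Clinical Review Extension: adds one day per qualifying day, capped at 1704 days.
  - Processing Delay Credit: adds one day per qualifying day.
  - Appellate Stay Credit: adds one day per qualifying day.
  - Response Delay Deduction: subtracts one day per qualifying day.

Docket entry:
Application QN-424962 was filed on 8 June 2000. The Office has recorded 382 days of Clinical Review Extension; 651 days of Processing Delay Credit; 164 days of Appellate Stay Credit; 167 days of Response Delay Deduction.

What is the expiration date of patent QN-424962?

Base term: filing date + 18 years → 8 June 2018.
Clinical Review Extension: 382 days (within the 1704-day cap) → +382 days → 25 June 2019.
Processing Delay Credit: +651 days → 6 April 2021.
Appellate Stay Credit: +164 days → 17 September 2021.
Response Delay Deduction: −167 days → 3 April 2021.

April 3, 2021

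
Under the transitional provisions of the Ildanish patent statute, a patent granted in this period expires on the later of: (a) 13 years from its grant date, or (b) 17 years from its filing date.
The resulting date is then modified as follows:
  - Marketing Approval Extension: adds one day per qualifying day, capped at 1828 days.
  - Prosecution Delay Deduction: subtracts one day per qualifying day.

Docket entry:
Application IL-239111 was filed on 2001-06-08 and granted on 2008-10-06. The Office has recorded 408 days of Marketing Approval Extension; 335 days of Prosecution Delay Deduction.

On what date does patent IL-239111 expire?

December 18, 2021

(a) grant + 13 years → 6 October 2021.
(b) filing + 17 years → 8 June 2018.
Later of the two: 6 October 2021.
Marketing Approval Extension: 408 days (within the 1828-day cap) → +408 days → 18 November 2022.
Prosecution Delay Deduction: −335 days → 18 December 2021.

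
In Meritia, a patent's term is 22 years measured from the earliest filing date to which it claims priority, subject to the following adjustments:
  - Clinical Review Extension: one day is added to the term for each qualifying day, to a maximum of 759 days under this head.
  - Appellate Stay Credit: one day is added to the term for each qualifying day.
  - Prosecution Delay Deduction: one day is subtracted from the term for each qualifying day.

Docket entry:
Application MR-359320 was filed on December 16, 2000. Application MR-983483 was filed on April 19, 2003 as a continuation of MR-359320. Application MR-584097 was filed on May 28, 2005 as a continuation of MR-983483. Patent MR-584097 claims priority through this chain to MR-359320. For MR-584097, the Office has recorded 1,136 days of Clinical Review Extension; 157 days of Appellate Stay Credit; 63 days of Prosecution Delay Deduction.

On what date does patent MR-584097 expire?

Earliest priority filing: 16 December 2000.
Base term: 16 December 2000 + 22 years → 16 December 2022.
Clinical Review Extension: 1136 days claimed exceeds the 759-day cap, so +759 days → 13 January 2025.
Appellate Stay Credit: +157 days → 19 June 2025.
Prosecution Delay Deduction: −63 days → 17 April 2025.

2025-04-17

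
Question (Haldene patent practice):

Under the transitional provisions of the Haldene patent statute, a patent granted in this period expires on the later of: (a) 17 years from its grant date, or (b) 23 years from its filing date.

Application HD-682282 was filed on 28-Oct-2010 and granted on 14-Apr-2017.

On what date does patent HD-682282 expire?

(a) grant + 17 years → 14 April 2034.
(b) filing + 23 years → 28 October 2033.
Later of the two: 14 April 2034.

2034-04-14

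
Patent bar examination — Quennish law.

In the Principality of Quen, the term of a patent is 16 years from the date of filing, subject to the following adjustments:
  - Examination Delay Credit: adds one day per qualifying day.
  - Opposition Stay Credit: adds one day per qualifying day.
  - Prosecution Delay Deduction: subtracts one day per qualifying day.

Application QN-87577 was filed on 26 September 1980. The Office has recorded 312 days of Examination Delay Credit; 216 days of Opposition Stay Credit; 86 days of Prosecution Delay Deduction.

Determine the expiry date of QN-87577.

December 12, 1997

Base term: filing date + 16 years → 26 September 1996.
Examination Delay Credit: +312 days → 4 August 1997.
Opposition Stay Credit: +216 days → 8 March 1998.
Prosecution Delay Deduction: −86 days → 12 December 1997.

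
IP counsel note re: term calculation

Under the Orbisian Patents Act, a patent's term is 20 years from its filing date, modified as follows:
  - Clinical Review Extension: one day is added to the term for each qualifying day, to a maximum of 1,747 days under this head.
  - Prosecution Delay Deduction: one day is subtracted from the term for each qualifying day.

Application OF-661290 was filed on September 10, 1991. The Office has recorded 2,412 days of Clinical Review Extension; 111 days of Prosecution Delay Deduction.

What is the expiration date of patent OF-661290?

Base term: filing date + 20 years → 10 September 2011.
Clinical Review Extension: 2412 days claimed exceeds the 1747-day cap, so +1747 days → 22 June 2016.
Prosecution Delay Deduction: −111 days → 3 March 2016.

March 3, 2016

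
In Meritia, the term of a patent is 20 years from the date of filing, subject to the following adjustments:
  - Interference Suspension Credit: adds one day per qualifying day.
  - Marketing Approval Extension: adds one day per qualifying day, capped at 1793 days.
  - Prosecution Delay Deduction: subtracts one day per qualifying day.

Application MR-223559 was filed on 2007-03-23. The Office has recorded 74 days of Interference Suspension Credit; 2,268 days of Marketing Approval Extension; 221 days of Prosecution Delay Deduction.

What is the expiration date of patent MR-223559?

September 24, 2031

Base term: filing date + 20 years → 23 March 2027.
Interference Suspension Credit: +74 days → 5 June 2027.
Marketing Approval Extension: 2268 days claimed exceeds the 1793-day cap, so +1793 days → 2 May 2032.
Prosecution Delay Deduction: −221 days → 24 September 2031.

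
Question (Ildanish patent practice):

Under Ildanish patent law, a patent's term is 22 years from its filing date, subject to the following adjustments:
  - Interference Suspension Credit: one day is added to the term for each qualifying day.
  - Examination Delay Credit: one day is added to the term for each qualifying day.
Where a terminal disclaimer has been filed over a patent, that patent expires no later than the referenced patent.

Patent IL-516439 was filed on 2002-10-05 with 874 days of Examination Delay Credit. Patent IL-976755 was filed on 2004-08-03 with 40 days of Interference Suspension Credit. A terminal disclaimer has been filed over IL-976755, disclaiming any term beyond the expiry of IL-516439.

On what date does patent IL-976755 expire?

2026-09-12

Natural term of IL-976755:
  Base: filing + 22 years → 3 August 2026.
  Interference Suspension Credit: +40 days → 12 September 2026.
Expiry of referenced patent IL-516439:
  Base: filing + 22 years → 5 October 2024.
  Examination Delay Credit: +874 days → 26 February 2027.
Terminal disclaimer: IL-976755 expires on the earlier of 12 September 2026 and 26 February 2027.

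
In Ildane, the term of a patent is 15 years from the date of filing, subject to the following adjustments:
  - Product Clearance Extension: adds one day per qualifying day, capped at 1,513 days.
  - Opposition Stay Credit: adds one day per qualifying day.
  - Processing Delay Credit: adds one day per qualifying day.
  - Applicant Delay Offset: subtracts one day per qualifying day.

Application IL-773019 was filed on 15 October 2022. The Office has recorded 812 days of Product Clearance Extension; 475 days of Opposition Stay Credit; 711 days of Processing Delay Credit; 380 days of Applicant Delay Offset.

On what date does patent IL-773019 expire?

Base term: filing date + 15 years → 15 October 2037.
Product Clearance Extension: 812 days (within the 1513-day cap) → +812 days → 5 January 2040.
Opposition Stay Credit: +475 days → 24 April 2041.
Processing Delay Credit: +711 days → 5 April 2043.
Applicant Delay Offset: −380 days → 21 March 2042.

2042-03-21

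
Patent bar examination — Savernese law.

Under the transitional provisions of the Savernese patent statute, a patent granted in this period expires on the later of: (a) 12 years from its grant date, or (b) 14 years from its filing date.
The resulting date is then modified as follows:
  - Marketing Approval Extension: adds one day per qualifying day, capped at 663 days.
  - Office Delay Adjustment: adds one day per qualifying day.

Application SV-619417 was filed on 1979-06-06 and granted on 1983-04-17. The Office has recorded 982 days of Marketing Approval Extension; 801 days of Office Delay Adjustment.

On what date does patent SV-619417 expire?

(a) grant + 12 years → 17 April 1995.
(b) filing + 14 years → 6 June 1993.
Later of the two: 17 April 1995.
Marketing Approval Extension: 982 days claimed exceeds the 663-day cap, so +663 days → 8 February 1997.
Office Delay Adjustment: +801 days → 20 April 1999.

1999-04-20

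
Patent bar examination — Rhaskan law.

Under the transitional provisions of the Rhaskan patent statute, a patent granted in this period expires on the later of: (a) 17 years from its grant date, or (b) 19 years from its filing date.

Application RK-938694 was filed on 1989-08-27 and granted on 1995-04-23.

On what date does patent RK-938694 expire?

(a) grant + 17 years → 23 April 2012.
(b) filing + 19 years → 27 August 2008.
Later of the two: 23 April 2012.

2012-04-23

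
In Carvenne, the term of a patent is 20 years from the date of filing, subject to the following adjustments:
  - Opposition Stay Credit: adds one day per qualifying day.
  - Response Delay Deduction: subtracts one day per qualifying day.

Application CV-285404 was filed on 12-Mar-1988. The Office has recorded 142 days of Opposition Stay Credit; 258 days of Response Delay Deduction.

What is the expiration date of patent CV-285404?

November 17, 2007

Base term: filing date + 20 years → 12 March 2008.
Opposition Stay Credit: +142 days → 1 August 2008.
Response Delay Deduction: −258 days → 17 November 2007.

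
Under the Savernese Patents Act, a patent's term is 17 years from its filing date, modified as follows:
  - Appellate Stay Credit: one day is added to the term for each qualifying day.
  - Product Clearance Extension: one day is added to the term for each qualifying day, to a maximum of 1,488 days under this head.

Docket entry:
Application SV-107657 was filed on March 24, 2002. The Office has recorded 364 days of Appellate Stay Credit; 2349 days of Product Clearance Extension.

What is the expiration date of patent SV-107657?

April 18, 2024

Base term: filing date + 17 years → 24 March 2019.
Appellate Stay Credit: +364 days → 22 March 2020.
Product Clearance Extension: 2349 days claimed exceeds the 1488-day cap, so +1488 days → 18 April 2024.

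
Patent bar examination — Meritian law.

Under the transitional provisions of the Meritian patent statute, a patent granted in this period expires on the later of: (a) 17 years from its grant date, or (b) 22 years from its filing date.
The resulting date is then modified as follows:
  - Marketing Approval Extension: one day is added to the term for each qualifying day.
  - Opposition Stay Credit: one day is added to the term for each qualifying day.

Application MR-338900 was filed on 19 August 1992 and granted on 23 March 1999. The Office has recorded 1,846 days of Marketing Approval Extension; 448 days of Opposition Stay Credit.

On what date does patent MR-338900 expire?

(a) grant + 17 years → 23 March 2016.
(b) filing + 22 years → 19 August 2014.
Later of the two: 23 March 2016.
Marketing Approval Extension: +1846 days → 12 April 2021.
Opposition Stay Credit: +448 days → 4 July 2022.

July 4, 2022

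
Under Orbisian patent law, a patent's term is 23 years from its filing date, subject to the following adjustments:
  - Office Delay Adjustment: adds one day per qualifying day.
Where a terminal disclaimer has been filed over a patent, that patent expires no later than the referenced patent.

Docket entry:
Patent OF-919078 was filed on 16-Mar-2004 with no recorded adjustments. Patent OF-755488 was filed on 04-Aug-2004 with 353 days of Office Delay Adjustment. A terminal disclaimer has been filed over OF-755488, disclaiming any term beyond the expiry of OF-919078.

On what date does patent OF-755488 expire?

March 16, 2027

Natural term of OF-755488:
  Base: filing + 23 years → 4 August 2027.
  Office Delay Adjustment: +353 days → 22 July 2028.
Expiry of referenced patent OF-919078:
  Base: filing + 23 years → 16 March 2027.
Terminal disclaimer: OF-755488 expires on the earlier of 22 July 2028 and 16 March 2027.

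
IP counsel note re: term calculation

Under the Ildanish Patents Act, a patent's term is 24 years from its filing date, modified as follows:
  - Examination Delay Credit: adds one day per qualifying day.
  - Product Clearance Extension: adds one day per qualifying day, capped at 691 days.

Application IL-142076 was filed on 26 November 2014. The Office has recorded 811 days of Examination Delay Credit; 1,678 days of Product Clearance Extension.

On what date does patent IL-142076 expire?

Base term: filing date + 24 years → 26 November 2038.
Examination Delay Credit: +811 days → 14 February 2041.
Product Clearance Extension: 1678 days claimed exceeds the 691-day cap, so +691 days → 6 January 2043.

January 6, 2043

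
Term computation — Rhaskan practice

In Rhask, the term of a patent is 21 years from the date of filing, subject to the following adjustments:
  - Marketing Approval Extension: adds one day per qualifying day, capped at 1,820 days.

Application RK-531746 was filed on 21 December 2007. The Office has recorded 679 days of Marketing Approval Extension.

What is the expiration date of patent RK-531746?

October 31, 2030

Base term: filing date + 21 years → 21 December 2028.
Marketing Approval Extension: 679 days (within the 1820-day cap) → +679 days → 31 October 2030.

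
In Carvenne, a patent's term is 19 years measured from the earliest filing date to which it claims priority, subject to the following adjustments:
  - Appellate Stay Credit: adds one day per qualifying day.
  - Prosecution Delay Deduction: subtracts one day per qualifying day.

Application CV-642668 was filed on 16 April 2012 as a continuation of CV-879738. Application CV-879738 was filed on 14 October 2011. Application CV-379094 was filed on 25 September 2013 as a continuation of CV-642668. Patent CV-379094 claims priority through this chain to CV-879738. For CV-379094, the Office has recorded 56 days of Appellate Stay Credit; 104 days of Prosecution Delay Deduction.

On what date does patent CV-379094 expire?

Earliest priority filing: 14 October 2011.
Base term: 14 October 2011 + 19 years → 14 October 2030.
Appellate Stay Credit: +56 days → 9 December 2030.
Prosecution Delay Deduction: −104 days → 27 August 2030.

2030-08-27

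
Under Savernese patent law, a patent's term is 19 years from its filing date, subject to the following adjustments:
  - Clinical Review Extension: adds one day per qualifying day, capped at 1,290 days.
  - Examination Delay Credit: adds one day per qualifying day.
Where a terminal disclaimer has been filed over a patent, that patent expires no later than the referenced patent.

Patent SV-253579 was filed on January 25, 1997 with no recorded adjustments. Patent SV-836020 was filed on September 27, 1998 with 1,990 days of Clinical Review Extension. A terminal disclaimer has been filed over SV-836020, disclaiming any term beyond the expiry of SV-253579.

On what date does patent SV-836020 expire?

Natural term of SV-836020:
  Base: filing + 19 years → 27 September 2017.
  Clinical Review Extension: 1990 days claimed exceeds the 1290-day cap, so +1290 days → 9 April 2021.
Expiry of referenced patent SV-253579:
  Base: filing + 19 years → 25 January 2016.
Terminal disclaimer: SV-836020 expires on the earlier of 9 April 2021 and 25 January 2016.

January 25, 2016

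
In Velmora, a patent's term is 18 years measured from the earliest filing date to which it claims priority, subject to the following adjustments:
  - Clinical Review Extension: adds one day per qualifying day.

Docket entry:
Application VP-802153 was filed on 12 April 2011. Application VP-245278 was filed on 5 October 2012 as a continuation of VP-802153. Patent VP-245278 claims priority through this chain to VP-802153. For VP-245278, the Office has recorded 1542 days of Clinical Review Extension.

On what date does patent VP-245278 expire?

Earliest priority filing: 12 April 2011.
Base term: 12 April 2011 + 18 years → 12 April 2029.
Clinical Review Extension: +1542 days → 2 July 2033.

2033-07-02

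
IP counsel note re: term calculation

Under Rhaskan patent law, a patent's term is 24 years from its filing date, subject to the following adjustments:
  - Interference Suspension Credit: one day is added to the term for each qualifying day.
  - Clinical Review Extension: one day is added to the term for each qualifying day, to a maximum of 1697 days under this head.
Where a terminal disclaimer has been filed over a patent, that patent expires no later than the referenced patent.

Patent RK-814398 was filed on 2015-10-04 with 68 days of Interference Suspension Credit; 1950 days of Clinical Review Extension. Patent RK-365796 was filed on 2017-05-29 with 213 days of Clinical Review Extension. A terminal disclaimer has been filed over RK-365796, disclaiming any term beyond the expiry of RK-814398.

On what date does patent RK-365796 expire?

December 28, 2041

Natural term of RK-365796:
  Base: filing + 24 years → 29 May 2041.
  Clinical Review Extension: 213 days (within the 1697-day cap) → +213 days → 28 December 2041.
Expiry of referenced patent RK-814398:
  Base: filing + 24 years → 4 October 2039.
  Interference Suspension Credit: +68 days → 11 December 2039.
  Clinical Review Extension: 1950 days claimed exceeds the 1697-day cap, so +1697 days → 3 August 2044.
Terminal disclaimer: RK-365796 expires on the earlier of 28 December 2041 and 3 August 2044.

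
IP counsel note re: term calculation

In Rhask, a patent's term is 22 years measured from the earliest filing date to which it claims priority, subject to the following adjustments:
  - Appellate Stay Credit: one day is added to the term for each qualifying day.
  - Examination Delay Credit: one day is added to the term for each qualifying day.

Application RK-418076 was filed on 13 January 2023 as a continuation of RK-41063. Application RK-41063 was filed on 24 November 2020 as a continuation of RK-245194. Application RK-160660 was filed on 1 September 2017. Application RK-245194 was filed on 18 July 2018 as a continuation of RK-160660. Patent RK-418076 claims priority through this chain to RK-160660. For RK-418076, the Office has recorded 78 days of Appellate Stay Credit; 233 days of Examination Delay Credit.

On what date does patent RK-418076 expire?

2040-07-08

Earliest priority filing: 1 September 2017.
Base term: 1 September 2017 + 22 years → 1 September 2039.
Appellate Stay Credit: +78 days → 18 November 2039.
Examination Delay Credit: +233 days → 8 July 2040.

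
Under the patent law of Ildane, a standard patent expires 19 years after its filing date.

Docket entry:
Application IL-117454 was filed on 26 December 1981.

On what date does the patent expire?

2000-12-26

Filing date + 19 years → 26 December 2000.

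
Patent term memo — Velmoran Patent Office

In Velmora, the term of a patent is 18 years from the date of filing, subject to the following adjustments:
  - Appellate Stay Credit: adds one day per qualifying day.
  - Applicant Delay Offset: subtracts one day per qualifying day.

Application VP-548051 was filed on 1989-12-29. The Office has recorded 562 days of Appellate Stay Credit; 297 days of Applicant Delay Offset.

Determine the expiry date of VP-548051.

September 19, 2008

Base term: filing date + 18 years → 29 December 2007.
Appellate Stay Credit: +562 days → 13 July 2009.
Applicant Delay Offset: −297 days → 19 September 2008.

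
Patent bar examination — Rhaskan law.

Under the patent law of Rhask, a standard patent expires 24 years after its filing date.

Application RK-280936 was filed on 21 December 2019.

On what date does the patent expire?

Filing date + 24 years → 21 December 2043.

December 21, 2043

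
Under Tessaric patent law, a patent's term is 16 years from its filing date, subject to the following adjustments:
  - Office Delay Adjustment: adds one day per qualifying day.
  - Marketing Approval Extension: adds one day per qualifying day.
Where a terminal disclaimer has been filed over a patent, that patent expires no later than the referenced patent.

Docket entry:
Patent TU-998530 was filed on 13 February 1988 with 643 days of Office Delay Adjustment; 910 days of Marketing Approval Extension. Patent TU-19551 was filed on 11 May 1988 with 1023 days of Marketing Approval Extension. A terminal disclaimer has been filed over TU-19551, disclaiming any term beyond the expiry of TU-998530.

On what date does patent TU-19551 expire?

2007-02-28

Natural term of TU-19551:
  Base: filing + 16 years → 11 May 2004.
  Marketing Approval Extension: +1023 days → 28 February 2007.
Expiry of referenced patent TU-998530:
  Base: filing + 16 years → 13 February 2004.
  Office Delay Adjustment: +643 days → 17 November 2005.
  Marketing Approval Extension: +910 days → 15 May 2008.
Terminal disclaimer: TU-19551 expires on the earlier of 28 February 2007 and 15 May 2008.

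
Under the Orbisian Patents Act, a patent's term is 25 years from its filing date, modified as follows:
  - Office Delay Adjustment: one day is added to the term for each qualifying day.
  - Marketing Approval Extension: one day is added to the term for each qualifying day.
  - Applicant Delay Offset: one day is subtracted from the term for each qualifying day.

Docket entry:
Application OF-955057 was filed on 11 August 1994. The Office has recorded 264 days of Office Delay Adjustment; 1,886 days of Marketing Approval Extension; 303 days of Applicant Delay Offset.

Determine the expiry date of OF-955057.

Base term: filing date + 25 years → 11 August 2019.
Office Delay Adjustment: +264 days → 1 May 2020.
Marketing Approval Extension: +1886 days → 30 June 2025.
Applicant Delay Offset: −303 days → 31 August 2024.

2024-08-31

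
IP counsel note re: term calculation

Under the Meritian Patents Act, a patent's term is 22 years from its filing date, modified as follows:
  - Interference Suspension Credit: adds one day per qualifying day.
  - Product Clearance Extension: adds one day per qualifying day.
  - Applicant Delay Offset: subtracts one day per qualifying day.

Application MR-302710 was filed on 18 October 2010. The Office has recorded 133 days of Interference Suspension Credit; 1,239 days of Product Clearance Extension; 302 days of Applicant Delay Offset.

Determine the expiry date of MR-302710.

September 23, 2035

Base term: filing date + 22 years → 18 October 2032.
Interference Suspension Credit: +133 days → 28 February 2033.
Product Clearance Extension: +1239 days → 21 July 2036.
Applicant Delay Offset: −302 days → 23 September 2035.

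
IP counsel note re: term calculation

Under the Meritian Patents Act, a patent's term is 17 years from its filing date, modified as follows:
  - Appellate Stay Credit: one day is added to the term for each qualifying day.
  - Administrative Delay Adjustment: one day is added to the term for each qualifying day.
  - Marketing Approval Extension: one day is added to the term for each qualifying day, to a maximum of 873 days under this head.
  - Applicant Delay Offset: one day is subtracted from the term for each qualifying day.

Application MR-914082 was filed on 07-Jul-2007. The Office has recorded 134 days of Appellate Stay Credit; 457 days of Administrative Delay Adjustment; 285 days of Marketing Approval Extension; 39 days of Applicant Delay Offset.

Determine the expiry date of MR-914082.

October 22, 2026

Base term: filing date + 17 years → 7 July 2024.
Appellate Stay Credit: +134 days → 18 November 2024.
Administrative Delay Adjustment: +457 days → 18 February 2026.
Marketing Approval Extension: 285 days (within the 873-day cap) → +285 days → 30 November 2026.
Applicant Delay Offset: −39 days → 22 October 2026.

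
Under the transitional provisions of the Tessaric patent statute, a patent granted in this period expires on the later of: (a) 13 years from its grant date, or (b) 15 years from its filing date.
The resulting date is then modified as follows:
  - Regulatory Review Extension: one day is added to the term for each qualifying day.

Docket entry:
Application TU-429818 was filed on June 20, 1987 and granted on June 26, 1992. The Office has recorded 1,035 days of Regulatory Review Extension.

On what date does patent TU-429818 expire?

(a) grant + 13 years → 26 June 2005.
(b) filing + 15 years → 20 June 2002.
Later of the two: 26 June 2005.
Regulatory Review Extension: +1035 days → 26 April 2008.

2008-04-26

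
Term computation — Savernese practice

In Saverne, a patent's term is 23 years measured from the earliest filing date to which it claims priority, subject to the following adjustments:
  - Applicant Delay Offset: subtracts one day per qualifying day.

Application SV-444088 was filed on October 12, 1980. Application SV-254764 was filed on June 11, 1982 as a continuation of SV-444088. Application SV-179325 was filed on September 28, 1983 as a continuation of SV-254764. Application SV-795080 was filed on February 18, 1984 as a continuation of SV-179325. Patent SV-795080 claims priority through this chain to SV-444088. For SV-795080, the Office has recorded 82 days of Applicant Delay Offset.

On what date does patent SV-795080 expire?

Earliest priority filing: 12 October 1980.
Base term: 12 October 1980 + 23 years → 12 October 2003.
Applicant Delay Offset: −82 days → 22 July 2003.

July 22, 2003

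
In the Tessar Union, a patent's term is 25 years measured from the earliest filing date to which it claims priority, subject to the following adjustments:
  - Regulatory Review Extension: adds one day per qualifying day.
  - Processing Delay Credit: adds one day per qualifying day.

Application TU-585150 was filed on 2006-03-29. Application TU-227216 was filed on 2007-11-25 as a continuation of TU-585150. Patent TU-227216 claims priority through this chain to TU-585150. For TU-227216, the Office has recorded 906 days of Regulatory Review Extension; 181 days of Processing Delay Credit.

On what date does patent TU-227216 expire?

Earliest priority filing: 29 March 2006.
Base term: 29 March 2006 + 25 years → 29 March 2031.
Regulatory Review Extension: +906 days → 20 September 2033.
Processing Delay Credit: +181 days → 20 March 2034.

March 20, 2034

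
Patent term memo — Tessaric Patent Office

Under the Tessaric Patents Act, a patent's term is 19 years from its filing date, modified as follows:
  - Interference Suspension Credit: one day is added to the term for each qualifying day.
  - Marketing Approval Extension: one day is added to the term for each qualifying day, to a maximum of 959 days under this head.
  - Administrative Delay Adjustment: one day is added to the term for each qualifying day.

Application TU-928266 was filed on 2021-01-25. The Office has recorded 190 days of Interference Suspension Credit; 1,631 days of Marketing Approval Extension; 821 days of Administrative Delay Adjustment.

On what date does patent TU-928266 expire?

Base term: filing date + 19 years → 25 January 2040.
Interference Suspension Credit: +190 days → 2 August 2040.
Marketing Approval Extension: 1631 days claimed exceeds the 959-day cap, so +959 days → 19 March 2043.
Administrative Delay Adjustment: +821 days → 17 June 2045.

2045-06-17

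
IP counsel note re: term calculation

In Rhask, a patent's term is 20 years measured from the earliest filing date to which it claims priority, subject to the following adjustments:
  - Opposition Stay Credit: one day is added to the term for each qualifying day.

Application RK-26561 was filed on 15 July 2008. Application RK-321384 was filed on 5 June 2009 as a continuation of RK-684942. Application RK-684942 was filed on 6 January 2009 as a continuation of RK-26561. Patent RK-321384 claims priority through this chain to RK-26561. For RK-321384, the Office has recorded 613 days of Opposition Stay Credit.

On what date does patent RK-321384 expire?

March 20, 2030

Earliest priority filing: 15 July 2008.
Base term: 15 July 2008 + 20 years → 15 July 2028.
Opposition Stay Credit: +613 days → 20 March 2030.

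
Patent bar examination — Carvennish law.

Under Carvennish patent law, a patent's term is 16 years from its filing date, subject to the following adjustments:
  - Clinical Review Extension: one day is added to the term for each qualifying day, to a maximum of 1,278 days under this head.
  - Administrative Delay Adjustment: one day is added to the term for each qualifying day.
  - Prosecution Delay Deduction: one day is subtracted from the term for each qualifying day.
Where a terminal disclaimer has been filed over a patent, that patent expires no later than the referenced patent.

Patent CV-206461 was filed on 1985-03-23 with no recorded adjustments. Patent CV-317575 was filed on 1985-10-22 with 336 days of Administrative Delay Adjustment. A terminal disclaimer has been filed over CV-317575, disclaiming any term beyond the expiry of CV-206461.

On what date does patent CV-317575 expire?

March 23, 2001

Natural term of CV-317575:
  Base: filing + 16 years → 22 October 2001.
  Administrative Delay Adjustment: +336 days → 23 September 2002.
Expiry of referenced patent CV-206461:
  Base: filing + 16 years → 23 March 2001.
Terminal disclaimer: CV-317575 expires on the earlier of 23 September 2002 and 23 March 2001.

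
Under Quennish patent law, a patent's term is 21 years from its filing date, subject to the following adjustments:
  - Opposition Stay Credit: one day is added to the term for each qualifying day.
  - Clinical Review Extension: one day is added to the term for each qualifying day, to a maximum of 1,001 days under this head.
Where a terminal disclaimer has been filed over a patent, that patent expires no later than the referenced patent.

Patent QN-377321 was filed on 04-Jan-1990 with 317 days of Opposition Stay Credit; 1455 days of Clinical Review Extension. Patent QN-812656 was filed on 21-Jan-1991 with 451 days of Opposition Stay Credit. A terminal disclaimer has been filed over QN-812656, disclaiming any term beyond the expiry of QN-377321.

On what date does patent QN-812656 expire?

Natural term of QN-812656:
  Base: filing + 21 years → 21 January 2012.
  Opposition Stay Credit: +451 days → 16 April 2013.
Expiry of referenced patent QN-377321:
  Base: filing + 21 years → 4 January 2011.
  Opposition Stay Credit: +317 days → 17 November 2011.
  Clinical Review Extension: 1455 days claimed exceeds the 1001-day cap, so +1001 days → 14 August 2014.
Terminal disclaimer: QN-812656 expires on the earlier of 16 April 2013 and 14 August 2014.

2013-04-16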